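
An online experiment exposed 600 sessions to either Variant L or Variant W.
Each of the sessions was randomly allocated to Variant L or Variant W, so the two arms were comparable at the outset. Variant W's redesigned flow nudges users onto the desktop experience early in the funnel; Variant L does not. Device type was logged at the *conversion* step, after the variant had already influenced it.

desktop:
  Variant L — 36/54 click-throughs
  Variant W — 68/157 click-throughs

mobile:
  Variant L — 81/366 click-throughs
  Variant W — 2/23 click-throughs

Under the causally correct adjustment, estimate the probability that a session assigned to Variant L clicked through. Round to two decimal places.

0.28

The distribution of device type is itself part of what the variant does — it is an intermediate outcome. Holding it fixed would remove that part of the effect; the total effect is the pooled difference.
So P(outcome | do(Variant L)) is just the pooled rate for Variant L: 117/420 = 0.279.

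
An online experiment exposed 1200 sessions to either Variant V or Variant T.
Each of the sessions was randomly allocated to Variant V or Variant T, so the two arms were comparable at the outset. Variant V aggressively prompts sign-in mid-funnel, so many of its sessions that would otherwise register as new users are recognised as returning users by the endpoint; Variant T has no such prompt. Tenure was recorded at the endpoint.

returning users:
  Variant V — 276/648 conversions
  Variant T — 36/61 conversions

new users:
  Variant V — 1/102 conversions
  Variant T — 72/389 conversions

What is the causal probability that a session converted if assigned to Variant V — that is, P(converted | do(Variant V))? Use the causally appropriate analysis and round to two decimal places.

0.37

The distribution of user tenure is itself part of what the variant does — it is an intermediate outcome. Holding it fixed would remove that part of the effect; the total effect is the pooled difference.
So P(outcome | do(Variant V)) is just the pooled rate for Variant V: 277/750 = 0.369.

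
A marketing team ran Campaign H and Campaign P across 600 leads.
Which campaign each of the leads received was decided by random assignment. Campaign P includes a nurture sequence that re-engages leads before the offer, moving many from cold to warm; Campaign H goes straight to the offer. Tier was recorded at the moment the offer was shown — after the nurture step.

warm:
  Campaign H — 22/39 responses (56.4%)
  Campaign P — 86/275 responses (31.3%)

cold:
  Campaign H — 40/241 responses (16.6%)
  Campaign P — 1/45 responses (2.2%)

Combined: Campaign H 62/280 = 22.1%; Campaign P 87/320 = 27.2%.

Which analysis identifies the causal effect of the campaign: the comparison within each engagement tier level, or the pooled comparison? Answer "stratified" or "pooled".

Engagement tier is downstream of the campaign. One should not condition on a consequence of treatment, so the overall rates are the right comparison.
Pooled: Campaign H 22.1% vs Campaign P 27.2%; Campaign P is higher overall.

pooled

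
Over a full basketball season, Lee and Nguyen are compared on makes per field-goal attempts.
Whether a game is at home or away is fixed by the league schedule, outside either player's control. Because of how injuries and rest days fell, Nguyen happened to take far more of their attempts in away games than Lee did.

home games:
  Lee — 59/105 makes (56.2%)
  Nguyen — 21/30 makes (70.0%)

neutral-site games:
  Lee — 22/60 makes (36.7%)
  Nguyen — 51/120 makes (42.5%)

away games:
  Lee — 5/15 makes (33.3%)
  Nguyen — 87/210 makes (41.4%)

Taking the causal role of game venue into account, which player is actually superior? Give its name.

Nguyen

The game venue-specific comparison favours Nguyen throughout, but the pooled figures favour Lee. The question is whether to condition on game venue.
Nothing the player does changes game venue; the imbalance is an allocation artefact. With game venue also predicting the outcome, the pooled figure is confounded, and the within-stratum comparison is the causal one.
Within each level — home games: 56.2% vs 70.0%; neutral-site games: 36.7% vs 42.5%; away games: 33.3% vs 41.4% — Nguyen is higher every time.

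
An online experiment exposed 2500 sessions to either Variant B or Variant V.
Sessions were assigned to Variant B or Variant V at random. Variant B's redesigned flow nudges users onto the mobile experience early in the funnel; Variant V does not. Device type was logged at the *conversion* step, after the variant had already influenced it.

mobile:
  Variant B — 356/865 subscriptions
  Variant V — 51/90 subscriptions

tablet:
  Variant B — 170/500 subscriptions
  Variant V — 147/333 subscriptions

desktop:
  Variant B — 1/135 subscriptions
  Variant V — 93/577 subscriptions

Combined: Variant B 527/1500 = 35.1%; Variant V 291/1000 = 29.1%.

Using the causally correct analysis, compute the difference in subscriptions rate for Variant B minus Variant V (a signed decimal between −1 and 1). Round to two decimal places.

Variant V is higher inside every device type stratum but Variant B is higher in aggregate. Whether to stratify depends on how device type relates to the variant.
Stratifying would compare variants among sessions the variants themselves sorted into device type groups — a form of selection on an intermediate. The unconditioned pooled rates give the total causal effect.
The causal difference is the pooled difference: 0.351 − 0.291 = +0.060.

+0.06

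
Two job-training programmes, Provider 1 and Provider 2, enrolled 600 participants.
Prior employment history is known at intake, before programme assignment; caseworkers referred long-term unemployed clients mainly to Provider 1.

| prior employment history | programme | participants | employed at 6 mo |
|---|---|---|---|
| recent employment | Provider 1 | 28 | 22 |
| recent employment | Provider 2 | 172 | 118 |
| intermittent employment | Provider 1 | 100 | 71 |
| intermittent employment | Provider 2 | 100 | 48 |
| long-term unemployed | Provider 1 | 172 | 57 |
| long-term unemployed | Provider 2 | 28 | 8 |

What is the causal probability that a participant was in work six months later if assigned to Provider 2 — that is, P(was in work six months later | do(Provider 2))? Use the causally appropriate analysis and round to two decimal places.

0.48

The stratified and pooled comparisons disagree (Provider 1 wins within each prior employment history; Provider 2 wins overall), so the answer turns on the causal role of prior employment history.
Prior employment history differs across programmes for reasons unrelated to any effect of the programme itself, and it separately predicts the outcome — a classic confounder. We must compare within prior employment history levels.
Standardising Provider 2 to the population prior employment history mix: 0.333·118/172 + 0.333·48/100 + 0.333·8/28 = 0.484.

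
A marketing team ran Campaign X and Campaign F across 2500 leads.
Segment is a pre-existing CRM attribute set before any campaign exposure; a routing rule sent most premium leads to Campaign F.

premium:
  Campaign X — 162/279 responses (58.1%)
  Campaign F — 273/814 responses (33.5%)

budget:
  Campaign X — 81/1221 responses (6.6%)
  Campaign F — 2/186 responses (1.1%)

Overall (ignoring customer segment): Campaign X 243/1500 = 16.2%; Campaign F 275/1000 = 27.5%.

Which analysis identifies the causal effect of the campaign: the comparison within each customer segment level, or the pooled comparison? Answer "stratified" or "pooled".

stratified

Since customer segment is a pre-existing factor (not a product of the campaign) and it affects the outcome on its own, it is a confounder. The stratified rates, not the pooled rate, identify the causal effect.
Within each level — premium: 58.1% vs 33.5%; budget: 6.6% vs 1.1% — Campaign X is higher every time.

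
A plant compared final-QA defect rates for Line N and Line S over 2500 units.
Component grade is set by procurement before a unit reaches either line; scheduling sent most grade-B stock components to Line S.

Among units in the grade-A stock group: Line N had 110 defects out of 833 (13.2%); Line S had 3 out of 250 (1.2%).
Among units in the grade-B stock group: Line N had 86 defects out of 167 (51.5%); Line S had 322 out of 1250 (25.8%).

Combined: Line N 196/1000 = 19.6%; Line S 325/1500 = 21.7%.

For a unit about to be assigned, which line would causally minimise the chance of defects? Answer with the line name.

The imbalance in component grade arose from how units were allocated, not from anything the line did; and component grade independently affects the outcome. The pooled gap is confounded — condition on component grade.
Within each level — grade-A stock: 13.2% vs 1.2%; grade-B stock: 51.5% vs 25.8% — Line S is lower every time.

Line S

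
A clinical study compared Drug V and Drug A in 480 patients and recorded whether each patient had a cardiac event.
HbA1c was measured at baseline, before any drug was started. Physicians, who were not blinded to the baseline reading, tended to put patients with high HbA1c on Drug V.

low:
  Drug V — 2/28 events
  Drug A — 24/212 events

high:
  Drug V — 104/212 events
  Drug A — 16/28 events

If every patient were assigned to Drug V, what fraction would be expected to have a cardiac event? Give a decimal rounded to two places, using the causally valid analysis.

0.28

HbA1c satisfies the back-door criterion: it is not a descendant of the drug, and it blocks the spurious path from drug to outcome. Adjusting for it (i.e., using the within-HbA1c rates) gives the causal effect.
Standardising Drug V to the population HbA1c mix: 0.500·2/28 + 0.500·104/212 = 0.281.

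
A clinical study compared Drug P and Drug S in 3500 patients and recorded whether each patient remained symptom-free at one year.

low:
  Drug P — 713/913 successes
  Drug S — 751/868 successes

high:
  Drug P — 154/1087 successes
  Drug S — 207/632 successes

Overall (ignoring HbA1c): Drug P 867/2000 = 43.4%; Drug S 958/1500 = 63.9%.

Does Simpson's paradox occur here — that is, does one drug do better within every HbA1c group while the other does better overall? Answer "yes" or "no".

no

Within each HbA1c level (low 78.1% vs 86.5%; high 14.2% vs 32.8%), Drug S has the higher rate every time. Pooled: 43.4% vs 63.9% — Drug S has the higher rate overall. They agree.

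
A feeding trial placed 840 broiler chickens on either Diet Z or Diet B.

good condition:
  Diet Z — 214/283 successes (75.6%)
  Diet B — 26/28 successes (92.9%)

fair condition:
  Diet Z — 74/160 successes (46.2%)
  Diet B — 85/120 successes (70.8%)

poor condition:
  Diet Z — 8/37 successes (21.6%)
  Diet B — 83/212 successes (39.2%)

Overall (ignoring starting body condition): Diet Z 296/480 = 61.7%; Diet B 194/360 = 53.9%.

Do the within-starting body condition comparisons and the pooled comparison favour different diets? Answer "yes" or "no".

yes

Within each starting body condition level (good condition 75.6% vs 92.9%; fair condition 46.2% vs 70.8%; poor condition 21.6% vs 39.2%), Diet B has the higher rate every time. Pooled: 61.7% vs 53.9% — Diet Z has the higher rate overall. The two comparisons disagree.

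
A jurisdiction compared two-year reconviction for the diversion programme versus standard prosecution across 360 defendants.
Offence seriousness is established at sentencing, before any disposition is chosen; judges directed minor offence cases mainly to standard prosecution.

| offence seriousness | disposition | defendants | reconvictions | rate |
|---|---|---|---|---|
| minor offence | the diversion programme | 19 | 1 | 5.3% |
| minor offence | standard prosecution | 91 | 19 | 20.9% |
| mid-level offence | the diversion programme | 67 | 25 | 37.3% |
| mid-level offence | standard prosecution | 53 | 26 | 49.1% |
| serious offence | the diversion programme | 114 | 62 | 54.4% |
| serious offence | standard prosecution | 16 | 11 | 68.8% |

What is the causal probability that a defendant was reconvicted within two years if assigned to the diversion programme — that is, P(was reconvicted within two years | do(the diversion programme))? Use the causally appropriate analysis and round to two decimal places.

0.34

the diversion programme is lower inside every offence seriousness stratum but standard prosecution is lower in aggregate. Whether to stratify depends on how offence seriousness relates to the disposition.
Offence seriousness differs across dispositions for reasons unrelated to any effect of the disposition itself, and it separately predicts the outcome — a classic confounder. We must compare within offence seriousness levels.
Standardising the diversion programme to the population offence seriousness mix: 0.306·1/19 + 0.333·25/67 + 0.361·62/114 = 0.337.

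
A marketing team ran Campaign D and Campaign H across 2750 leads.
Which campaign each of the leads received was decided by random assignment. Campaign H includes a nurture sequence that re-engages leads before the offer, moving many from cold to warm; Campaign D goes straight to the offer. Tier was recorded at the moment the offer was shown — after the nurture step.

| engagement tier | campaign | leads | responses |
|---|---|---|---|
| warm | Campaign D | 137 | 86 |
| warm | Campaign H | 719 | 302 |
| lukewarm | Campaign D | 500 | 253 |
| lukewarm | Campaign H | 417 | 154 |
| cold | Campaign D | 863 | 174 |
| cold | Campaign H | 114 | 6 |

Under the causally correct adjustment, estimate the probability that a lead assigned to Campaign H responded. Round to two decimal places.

0.37

The engagement tier-specific comparison favours Campaign D throughout, but the pooled figures favour Campaign H. The question is whether to condition on engagement tier.
Engagement tier is recorded after the campaign and is itself shifted by it — it sits on the causal path from campaign to outcome. Conditioning on a mediator would strip out part of the effect we want; the pooled comparison gives the total causal effect.
So P(outcome | do(Campaign H)) is just the pooled rate for Campaign H: 462/1250 = 0.370.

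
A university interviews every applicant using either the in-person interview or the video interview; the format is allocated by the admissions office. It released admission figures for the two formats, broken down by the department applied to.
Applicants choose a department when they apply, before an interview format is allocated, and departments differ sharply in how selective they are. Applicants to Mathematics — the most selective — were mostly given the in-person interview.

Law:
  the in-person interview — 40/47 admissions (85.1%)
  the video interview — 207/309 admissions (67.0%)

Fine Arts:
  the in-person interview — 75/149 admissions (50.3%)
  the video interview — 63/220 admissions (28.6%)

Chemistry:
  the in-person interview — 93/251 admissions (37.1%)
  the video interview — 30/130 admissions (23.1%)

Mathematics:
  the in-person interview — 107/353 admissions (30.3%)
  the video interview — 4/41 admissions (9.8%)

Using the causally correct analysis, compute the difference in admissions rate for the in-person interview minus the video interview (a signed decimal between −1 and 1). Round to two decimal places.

+0.19

the in-person interview is higher inside every department stratum but the video interview is higher in aggregate. Whether to stratify depends on how department relates to the interview format.
The imbalance in department arose from how applicants were allocated, not from anything the interview format did; and department independently affects the outcome. The pooled gap is confounded — condition on department.
Adjusting over the population distribution of department: 0.237·(0.851−0.670) + 0.246·(0.503−0.286) + 0.254·(0.371−0.231) + 0.263·(0.303−0.098) = +0.186.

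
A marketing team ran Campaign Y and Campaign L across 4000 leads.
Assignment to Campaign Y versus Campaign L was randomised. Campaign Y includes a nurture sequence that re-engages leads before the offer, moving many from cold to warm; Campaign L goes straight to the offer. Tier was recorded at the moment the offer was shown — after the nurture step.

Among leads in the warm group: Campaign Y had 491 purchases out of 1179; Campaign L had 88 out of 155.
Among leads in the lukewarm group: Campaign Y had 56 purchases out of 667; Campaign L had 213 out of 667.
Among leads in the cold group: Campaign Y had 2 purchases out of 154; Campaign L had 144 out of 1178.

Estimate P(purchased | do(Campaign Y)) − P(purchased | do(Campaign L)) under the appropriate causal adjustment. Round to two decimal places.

+0.05

Engagement tier is downstream of the campaign. One should not condition on a consequence of treatment, so the overall rates are the right comparison.
The causal difference is the pooled difference: 0.275 − 0.223 = +0.052.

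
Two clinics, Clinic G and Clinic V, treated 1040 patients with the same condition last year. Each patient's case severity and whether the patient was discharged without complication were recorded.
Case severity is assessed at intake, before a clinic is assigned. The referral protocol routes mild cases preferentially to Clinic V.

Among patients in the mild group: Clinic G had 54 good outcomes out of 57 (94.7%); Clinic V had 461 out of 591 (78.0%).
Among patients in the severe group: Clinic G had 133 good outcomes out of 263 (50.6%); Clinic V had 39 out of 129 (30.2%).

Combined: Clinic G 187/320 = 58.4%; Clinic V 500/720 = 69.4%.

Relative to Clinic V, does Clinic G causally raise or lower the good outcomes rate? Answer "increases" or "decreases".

Here case severity is a common cause — it drives both which clinic a case falls under and the outcome. The crude comparison mixes populations; the stratum-specific rates are the causally relevant ones.
Within each level — mild: 94.7% vs 78.0%; severe: 50.6% vs 30.2% — Clinic G is higher every time.

increases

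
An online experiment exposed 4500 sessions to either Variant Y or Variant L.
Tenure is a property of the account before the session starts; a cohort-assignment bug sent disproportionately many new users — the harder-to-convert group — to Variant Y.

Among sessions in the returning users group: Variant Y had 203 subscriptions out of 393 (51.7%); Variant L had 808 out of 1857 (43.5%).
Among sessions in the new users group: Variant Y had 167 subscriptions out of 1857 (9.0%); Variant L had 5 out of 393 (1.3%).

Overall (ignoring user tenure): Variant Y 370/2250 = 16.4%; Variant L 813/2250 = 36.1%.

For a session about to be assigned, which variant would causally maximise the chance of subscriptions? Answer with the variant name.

Since user tenure is a pre-existing factor (not a product of the variant) and it affects the outcome on its own, it is a confounder. The stratified rates, not the pooled rate, identify the causal effect.
Within each level — returning users: 51.7% vs 43.5%; new users: 9.0% vs 1.3% — Variant Y is higher every time.

Variant Y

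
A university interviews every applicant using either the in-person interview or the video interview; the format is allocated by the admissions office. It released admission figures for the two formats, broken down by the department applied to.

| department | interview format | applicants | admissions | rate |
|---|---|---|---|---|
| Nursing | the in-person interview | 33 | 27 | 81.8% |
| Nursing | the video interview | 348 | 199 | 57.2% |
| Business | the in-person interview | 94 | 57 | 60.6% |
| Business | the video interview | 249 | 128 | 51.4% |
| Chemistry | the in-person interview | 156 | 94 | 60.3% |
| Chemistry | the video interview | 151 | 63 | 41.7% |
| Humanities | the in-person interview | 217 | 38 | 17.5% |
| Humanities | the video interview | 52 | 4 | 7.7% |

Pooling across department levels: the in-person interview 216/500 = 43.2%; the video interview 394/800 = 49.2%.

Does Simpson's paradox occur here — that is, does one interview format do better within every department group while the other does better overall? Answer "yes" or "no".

yes

Within each department level (Nursing 81.8% vs 57.2%; Business 60.6% vs 51.4%; Chemistry 60.3% vs 41.7%; Humanities 17.5% vs 7.7%), the in-person interview has the higher rate every time. Pooled: 43.2% vs 49.2% — the video interview has the higher rate overall. The two comparisons disagree.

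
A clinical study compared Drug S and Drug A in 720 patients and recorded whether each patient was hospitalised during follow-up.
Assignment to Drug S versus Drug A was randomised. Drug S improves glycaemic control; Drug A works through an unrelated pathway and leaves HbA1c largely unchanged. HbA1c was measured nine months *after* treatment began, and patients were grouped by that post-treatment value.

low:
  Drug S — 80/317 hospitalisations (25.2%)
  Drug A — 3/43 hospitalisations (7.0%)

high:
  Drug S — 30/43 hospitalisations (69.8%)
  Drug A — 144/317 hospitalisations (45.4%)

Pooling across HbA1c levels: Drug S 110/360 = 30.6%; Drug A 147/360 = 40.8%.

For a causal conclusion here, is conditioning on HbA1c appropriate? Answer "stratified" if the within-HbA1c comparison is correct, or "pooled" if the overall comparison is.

pooled

HbA1c here is a post-treatment variable shaped by the drug; conditioning on it would introduce bias rather than remove it. The overall comparison is the causal one.
Pooled: Drug S 30.6% vs Drug A 40.8%; Drug S is lower overall.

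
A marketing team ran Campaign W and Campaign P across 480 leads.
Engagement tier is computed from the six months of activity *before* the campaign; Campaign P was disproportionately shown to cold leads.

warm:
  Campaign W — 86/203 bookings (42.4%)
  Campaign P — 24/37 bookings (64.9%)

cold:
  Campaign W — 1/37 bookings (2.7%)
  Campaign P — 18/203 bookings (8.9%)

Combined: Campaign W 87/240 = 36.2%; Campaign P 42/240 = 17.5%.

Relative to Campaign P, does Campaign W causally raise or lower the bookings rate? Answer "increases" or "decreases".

decreases

Since engagement tier is a pre-existing factor (not a product of the campaign) and it affects the outcome on its own, it is a confounder. The stratified rates, not the pooled rate, identify the causal effect.
Within each level — warm: 42.4% vs 64.9%; cold: 2.7% vs 8.9% — Campaign P is higher every time.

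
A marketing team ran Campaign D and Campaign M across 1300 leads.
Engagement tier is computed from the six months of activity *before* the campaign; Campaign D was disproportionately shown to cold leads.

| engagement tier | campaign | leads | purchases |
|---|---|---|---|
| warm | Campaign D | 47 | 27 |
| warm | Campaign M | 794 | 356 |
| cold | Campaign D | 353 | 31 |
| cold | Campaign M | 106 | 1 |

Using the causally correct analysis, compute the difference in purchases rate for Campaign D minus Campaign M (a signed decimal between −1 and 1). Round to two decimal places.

Nothing the campaign does changes engagement tier; the imbalance is an allocation artefact. With engagement tier also predicting the outcome, the pooled figure is confounded, and the within-stratum comparison is the causal one.
Adjusting over the population distribution of engagement tier: 0.647·(0.574−0.448) + 0.353·(0.088−0.009) = +0.109.

+0.11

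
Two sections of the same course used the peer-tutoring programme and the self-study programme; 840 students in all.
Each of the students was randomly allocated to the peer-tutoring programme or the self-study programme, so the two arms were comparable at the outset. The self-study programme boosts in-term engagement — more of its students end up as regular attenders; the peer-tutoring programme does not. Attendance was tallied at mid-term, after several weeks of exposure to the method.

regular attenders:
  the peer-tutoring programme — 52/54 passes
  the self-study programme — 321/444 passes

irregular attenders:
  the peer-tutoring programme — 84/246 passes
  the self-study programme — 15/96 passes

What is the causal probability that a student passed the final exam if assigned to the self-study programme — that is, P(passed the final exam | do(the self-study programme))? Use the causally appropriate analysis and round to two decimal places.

0.62

The stratified and pooled comparisons disagree (the peer-tutoring programme wins within each mid-term attendance; the self-study programme wins overall), so the answer turns on the causal role of mid-term attendance.
Mid-term attendance is downstream of the teaching method. One should not condition on a consequence of treatment, so the overall rates are the right comparison.
So P(outcome | do(the self-study programme)) is just the pooled rate for the self-study programme: 336/540 = 0.622.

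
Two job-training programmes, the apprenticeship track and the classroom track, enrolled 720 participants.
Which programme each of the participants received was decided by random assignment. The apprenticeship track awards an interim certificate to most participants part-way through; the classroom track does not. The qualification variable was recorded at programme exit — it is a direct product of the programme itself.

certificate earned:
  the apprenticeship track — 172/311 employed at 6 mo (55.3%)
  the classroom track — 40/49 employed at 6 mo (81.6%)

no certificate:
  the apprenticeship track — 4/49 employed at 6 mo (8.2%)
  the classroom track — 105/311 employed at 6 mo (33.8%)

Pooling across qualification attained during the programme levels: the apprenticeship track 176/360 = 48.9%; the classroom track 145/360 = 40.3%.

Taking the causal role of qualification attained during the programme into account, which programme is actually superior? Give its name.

the apprenticeship track

Within every qualification attained during the programme level the classroom track has the higher rate, yet pooled the apprenticeship track does — Simpson's reversal.
Qualification attained during the programme is recorded after the programme and is itself shifted by it — it sits on the causal path from programme to outcome. Conditioning on a mediator would strip out part of the effect we want; the pooled comparison gives the total causal effect.
Pooled: the apprenticeship track 48.9% vs the classroom track 40.3%; the apprenticeship track is higher overall.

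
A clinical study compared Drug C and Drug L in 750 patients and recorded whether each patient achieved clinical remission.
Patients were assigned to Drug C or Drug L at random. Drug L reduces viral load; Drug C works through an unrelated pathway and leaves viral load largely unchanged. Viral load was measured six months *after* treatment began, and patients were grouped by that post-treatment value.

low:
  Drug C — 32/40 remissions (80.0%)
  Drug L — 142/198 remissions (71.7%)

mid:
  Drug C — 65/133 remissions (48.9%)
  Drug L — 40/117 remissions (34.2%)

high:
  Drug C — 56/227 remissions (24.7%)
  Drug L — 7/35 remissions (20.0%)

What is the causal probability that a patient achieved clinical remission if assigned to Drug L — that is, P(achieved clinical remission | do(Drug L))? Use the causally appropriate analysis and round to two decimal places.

Within every viral load level Drug C has the higher rate, yet pooled Drug L does — Simpson's reversal.
Stratifying would compare drugs among patients the drugs themselves sorted into viral load groups — a form of selection on an intermediate. The unconditioned pooled rates give the total causal effect.
So P(outcome | do(Drug L)) is just the pooled rate for Drug L: 189/350 = 0.540.

0.54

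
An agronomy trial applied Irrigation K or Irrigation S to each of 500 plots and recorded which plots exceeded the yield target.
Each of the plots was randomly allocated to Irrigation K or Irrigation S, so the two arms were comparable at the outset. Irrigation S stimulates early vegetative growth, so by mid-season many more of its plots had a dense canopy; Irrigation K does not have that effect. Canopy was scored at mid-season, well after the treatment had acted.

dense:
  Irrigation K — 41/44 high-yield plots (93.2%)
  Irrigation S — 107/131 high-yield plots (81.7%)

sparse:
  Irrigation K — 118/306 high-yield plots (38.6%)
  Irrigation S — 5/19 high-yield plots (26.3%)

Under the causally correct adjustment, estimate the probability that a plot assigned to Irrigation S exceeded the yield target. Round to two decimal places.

0.75

The distribution of mid-season canopy is itself part of what the irrigation does — it is an intermediate outcome. Holding it fixed would remove that part of the effect; the total effect is the pooled difference.
So P(outcome | do(Irrigation S)) is just the pooled rate for Irrigation S: 112/150 = 0.747.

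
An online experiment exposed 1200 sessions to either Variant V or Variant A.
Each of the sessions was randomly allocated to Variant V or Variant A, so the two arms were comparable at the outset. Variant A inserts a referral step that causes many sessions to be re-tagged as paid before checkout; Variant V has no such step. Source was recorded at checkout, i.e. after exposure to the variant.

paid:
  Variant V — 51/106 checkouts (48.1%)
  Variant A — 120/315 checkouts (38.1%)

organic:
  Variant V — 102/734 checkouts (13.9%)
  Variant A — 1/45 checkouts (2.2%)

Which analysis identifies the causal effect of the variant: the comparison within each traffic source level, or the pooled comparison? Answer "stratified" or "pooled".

pooled

Because the variant influences traffic source, traffic source is a post-treatment mediator, not a confounder. Stratifying on it would bias the estimate; the causal effect is the crude pooled difference.
Pooled: Variant V 18.2% vs Variant A 33.6%; Variant A is higher overall.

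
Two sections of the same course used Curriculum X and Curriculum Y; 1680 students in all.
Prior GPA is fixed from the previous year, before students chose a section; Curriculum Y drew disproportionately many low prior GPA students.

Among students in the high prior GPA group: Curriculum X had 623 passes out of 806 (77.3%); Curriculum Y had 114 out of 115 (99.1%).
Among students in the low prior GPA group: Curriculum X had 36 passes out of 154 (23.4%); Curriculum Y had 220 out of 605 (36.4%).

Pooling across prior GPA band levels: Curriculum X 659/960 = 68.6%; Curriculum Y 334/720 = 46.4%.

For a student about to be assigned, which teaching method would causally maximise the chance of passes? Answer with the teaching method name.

Within every prior GPA band level Curriculum Y has the higher rate, yet pooled Curriculum X does — Simpson's reversal.
Nothing the teaching method does changes prior GPA band; the imbalance is an allocation artefact. With prior GPA band also predicting the outcome, the pooled figure is confounded, and the within-stratum comparison is the causal one.
Within each level — high prior GPA: 77.3% vs 99.1%; low prior GPA: 23.4% vs 36.4% — Curriculum Y is higher every time.

Curriculum Y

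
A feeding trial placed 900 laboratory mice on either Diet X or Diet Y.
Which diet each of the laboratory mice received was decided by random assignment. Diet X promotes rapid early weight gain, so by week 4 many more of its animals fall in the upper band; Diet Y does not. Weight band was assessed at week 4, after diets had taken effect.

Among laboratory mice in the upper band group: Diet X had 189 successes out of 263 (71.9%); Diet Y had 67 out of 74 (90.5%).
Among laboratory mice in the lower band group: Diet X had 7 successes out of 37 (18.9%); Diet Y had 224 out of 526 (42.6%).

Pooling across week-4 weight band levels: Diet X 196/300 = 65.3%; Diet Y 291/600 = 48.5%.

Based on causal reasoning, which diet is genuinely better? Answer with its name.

Diet X

The stratified and pooled comparisons disagree (Diet Y wins within each week-4 weight band; Diet X wins overall), so the answer turns on the causal role of week-4 weight band.
The distribution of week-4 weight band is itself part of what the diet does — it is an intermediate outcome. Holding it fixed would remove that part of the effect; the total effect is the pooled difference.
Pooled: Diet X 65.3% vs Diet Y 48.5%; Diet X is higher overall.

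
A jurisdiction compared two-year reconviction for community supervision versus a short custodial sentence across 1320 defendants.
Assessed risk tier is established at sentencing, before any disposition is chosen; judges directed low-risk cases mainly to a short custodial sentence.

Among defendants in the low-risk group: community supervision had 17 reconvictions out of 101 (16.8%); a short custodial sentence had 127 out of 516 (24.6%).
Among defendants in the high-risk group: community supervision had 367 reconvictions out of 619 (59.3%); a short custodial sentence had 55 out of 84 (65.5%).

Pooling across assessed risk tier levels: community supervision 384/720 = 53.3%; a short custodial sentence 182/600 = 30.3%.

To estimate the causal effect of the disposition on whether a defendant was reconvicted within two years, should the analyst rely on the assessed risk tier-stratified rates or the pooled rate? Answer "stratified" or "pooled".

stratified

The assessed risk tier-specific comparison favours community supervision throughout, but the pooled figures favour a short custodial sentence. The question is whether to condition on assessed risk tier.
Assessed risk tier differs across dispositions for reasons unrelated to any effect of the disposition itself, and it separately predicts the outcome — a classic confounder. We must compare within assessed risk tier levels.
Within each level — low-risk: 16.8% vs 24.6%; high-risk: 59.3% vs 65.5% — community supervision is lower every time.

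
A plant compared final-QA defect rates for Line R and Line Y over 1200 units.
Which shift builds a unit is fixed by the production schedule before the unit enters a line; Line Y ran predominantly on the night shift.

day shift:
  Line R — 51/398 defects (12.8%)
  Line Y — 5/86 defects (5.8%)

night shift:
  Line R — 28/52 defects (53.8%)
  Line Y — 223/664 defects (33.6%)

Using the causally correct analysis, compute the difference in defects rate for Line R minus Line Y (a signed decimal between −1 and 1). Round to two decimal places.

Within every shift level Line Y has the lower rate, yet pooled Line R does — Simpson's reversal.
Shift differs across lines for reasons unrelated to any effect of the line itself, and it separately predicts the outcome — a classic confounder. We must compare within shift levels.
Adjusting over the population distribution of shift: 0.403·(0.128−0.058) + 0.597·(0.538−0.336) = +0.149.

+0.15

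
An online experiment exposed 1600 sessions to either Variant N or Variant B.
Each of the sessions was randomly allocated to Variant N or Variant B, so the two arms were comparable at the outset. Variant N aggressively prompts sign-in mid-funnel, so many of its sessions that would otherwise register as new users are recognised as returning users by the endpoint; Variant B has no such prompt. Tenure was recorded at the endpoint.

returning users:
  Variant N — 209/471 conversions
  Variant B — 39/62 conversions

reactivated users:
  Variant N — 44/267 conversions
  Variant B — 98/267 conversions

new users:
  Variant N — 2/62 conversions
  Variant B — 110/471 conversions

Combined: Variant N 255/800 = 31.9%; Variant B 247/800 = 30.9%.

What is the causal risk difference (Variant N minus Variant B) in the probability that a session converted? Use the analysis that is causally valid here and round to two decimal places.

User tenure lies on the pathway variant → user tenure → outcome, so adjusting for it blocks the indirect effect. For the total causal effect of variant, use the unadjusted pooled rates.
The causal difference is the pooled difference: 0.319 − 0.309 = +0.010.

+0.01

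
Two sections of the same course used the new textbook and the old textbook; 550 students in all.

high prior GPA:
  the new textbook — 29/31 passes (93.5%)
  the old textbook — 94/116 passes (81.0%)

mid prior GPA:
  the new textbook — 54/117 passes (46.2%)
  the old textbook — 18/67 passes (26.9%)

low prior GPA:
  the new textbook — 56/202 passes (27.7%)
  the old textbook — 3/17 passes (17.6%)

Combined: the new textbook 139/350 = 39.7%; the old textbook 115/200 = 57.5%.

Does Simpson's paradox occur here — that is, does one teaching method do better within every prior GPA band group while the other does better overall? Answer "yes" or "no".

Within each prior GPA band level (high prior GPA 93.5% vs 81.0%; mid prior GPA 46.2% vs 26.9%; low prior GPA 27.7% vs 17.6%), the new textbook has the higher rate every time. Pooled: 39.7% vs 57.5% — the old textbook has the higher rate overall. The two comparisons disagree.

yes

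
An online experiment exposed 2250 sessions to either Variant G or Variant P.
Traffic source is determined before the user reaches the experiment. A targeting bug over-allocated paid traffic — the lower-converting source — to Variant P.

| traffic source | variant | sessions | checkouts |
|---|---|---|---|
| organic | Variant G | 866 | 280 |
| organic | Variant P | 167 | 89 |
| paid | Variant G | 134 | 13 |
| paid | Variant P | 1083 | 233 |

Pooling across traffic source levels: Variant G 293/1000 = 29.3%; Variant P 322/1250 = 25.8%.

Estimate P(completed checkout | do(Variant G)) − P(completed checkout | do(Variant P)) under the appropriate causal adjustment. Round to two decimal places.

-0.16

Variant P is higher inside every traffic source stratum but Variant G is higher in aggregate. Whether to stratify depends on how traffic source relates to the variant.
Nothing the variant does changes traffic source; the imbalance is an allocation artefact. With traffic source also predicting the outcome, the pooled figure is confounded, and the within-stratum comparison is the causal one.
Adjusting over the population distribution of traffic source: 0.459·(0.323−0.533) + 0.541·(0.097−0.215) = -0.160.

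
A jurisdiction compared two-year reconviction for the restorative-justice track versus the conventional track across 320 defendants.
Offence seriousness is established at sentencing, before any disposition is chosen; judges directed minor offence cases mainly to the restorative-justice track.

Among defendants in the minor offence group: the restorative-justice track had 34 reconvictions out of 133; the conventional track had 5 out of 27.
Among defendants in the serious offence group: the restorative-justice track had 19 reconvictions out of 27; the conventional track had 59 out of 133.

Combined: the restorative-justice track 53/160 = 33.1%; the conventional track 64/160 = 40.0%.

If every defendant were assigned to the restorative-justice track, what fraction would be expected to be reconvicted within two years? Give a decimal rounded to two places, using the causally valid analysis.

Within every offence seriousness level the conventional track has the lower rate, yet pooled the restorative-justice track does — Simpson's reversal.
Nothing the disposition does changes offence seriousness; the imbalance is an allocation artefact. With offence seriousness also predicting the outcome, the pooled figure is confounded, and the within-stratum comparison is the causal one.
Standardising the restorative-justice track to the population offence seriousness mix: 0.500·34/133 + 0.500·19/27 = 0.480.

0.48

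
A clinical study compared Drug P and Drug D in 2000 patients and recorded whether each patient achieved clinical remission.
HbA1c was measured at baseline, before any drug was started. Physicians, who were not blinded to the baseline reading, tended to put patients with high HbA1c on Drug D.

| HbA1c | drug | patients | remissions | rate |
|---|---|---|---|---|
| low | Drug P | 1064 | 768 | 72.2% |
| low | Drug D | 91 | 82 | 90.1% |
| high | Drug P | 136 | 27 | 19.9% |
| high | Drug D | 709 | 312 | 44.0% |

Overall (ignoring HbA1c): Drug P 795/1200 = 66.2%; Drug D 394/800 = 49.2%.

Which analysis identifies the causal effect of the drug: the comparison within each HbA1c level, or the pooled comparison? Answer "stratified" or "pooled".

Drug D is higher inside every HbA1c stratum but Drug P is higher in aggregate. Whether to stratify depends on how HbA1c relates to the drug.
Nothing the drug does changes HbA1c; the imbalance is an allocation artefact. With HbA1c also predicting the outcome, the pooled figure is confounded, and the within-stratum comparison is the causal one.
Within each level — low: 72.2% vs 90.1%; high: 19.9% vs 44.0% — Drug D is higher every time.

stratified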